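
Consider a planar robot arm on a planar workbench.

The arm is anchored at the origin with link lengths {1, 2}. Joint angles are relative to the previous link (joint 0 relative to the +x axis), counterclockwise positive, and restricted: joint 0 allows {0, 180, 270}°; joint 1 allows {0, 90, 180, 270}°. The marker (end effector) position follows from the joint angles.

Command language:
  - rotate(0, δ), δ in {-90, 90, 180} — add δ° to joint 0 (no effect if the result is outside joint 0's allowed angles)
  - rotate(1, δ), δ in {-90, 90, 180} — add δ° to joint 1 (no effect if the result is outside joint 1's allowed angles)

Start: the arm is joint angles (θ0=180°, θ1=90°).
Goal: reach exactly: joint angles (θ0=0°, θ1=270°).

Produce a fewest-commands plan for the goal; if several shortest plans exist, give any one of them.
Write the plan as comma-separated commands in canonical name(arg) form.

start: joint angles (θ0=180°, θ1=90°)
[1] after rotate(1, 180): joint angles (θ0=180°, θ1=270°)
[2] after rotate(0, 180): joint angles (θ0=0°, θ1=270°)
minimal: 2 command(s), checked below 2.

rotate(1, 180), rotate(0, 180)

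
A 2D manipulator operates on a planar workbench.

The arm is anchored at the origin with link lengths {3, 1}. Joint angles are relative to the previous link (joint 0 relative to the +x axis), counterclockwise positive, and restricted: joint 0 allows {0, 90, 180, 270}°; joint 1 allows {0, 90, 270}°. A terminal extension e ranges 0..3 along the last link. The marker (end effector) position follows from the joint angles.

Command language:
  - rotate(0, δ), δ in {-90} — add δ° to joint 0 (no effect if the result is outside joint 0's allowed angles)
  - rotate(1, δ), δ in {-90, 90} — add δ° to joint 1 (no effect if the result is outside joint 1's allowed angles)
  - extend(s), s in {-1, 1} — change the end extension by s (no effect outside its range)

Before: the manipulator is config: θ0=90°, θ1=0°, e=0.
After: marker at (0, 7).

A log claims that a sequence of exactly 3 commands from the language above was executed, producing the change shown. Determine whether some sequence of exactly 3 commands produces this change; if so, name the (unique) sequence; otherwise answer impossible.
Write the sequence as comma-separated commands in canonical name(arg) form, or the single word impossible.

extend(1), extend(1), extend(1)

from: config: θ0=90°, θ1=0°, e=0
1. extend(1) → config: θ0=90°, θ1=0°, e=1
2. extend(1) → config: θ0=90°, θ1=0°, e=2
3. extend(1) → config: θ0=90°, θ1=0°, e=3
no rival 3-sequence matches.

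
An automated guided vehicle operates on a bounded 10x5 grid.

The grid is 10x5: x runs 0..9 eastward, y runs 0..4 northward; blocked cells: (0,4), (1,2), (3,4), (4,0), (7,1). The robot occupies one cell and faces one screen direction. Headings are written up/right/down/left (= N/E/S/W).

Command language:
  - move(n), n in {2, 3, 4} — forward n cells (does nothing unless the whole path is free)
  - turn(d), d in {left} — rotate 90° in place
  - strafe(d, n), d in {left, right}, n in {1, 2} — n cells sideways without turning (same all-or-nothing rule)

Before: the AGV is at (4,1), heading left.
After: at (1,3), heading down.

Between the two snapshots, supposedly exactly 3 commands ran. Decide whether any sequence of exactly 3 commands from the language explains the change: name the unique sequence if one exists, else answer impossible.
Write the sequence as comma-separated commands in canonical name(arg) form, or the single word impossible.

strafe(right, 2), move(3), turn(left)

key: running turn(left) before strafe(right, 2) would end elsewhere — order is forced
begin: at (4,1), heading left
1. strafe(right, 2) → at (4,3), heading left
2. move(3) → at (1,3), heading left
3. turn(left) → at (1,3), heading down
all 512 alternatives checked — unique.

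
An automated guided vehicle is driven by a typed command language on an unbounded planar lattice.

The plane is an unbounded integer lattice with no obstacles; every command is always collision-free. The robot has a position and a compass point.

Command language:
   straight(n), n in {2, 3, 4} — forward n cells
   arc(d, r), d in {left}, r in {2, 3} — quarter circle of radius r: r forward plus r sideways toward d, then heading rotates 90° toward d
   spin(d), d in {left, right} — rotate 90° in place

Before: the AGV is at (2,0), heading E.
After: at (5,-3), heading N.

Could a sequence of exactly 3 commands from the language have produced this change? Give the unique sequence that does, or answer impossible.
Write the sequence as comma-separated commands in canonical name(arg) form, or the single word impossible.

key: order matters: swapping spin(right) and spin(left) lands elsewhere
initial: at (2,0), heading E
[1] after spin(right): at (2,0), heading S
[2] after arc(left, 3): at (5,-3), heading E
[3] after spin(left): at (5,-3), heading N
all 343 alternatives checked — unique.

spin(right), arc(left, 3), spin(left)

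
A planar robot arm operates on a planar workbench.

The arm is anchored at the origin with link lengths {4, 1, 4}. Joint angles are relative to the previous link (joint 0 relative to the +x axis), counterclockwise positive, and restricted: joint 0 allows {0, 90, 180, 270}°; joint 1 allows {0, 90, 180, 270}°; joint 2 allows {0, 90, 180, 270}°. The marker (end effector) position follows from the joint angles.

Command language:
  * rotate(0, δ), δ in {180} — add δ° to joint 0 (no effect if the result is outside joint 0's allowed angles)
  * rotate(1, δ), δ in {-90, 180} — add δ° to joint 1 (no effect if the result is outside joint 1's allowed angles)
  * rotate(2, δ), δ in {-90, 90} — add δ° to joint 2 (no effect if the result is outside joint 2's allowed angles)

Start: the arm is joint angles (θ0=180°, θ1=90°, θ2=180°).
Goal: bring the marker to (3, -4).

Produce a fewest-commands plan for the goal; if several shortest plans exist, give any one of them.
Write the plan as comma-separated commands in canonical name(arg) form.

rotate(2, -90), rotate(1, -90), rotate(1, 180), rotate(0, 180)

t0: joint angles (θ0=180°, θ1=90°, θ2=180°)
1. rotate(2, -90) → joint angles (θ0=180°, θ1=90°, θ2=90°)
2. rotate(1, -90) → joint angles (θ0=180°, θ1=0°, θ2=90°)
3. rotate(1, 180) → joint angles (θ0=180°, θ1=180°, θ2=90°)
4. rotate(0, 180) → joint angles (θ0=0°, θ1=180°, θ2=90°)
nothing shorter than 4 reaches the goal.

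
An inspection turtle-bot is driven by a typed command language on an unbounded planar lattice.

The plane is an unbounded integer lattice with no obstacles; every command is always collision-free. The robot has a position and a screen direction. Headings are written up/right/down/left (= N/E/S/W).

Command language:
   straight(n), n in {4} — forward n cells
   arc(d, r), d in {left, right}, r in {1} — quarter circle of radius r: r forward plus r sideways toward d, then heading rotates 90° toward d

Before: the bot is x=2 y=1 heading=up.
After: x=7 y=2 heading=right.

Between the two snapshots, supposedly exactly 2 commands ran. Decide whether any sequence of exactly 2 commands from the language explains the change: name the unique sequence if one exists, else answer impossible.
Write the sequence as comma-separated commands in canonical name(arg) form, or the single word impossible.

key: cell and facing (now E) both changed — the 2 commands mix motion and turning
t0: x=2 y=1 heading=up
1. arc(right, 1) → x=3 y=2 heading=right
2. straight(4) → x=7 y=2 heading=right
uniquely the one of 9 2-step routes that fits.

arc(right, 1), straight(4)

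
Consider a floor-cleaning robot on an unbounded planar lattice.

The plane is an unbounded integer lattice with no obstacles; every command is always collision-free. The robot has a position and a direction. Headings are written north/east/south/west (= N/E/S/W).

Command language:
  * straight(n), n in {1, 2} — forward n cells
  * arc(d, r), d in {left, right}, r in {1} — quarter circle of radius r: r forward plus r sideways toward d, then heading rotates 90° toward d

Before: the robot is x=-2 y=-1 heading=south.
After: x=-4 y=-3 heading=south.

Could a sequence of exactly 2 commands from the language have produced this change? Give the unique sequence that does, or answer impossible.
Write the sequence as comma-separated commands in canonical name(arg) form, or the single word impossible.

key: heading stays S — rotations cancel among the 2 commands
begin: x=-2 y=-1 heading=south
t=1 arc(right, 1) ⇒ x=-3 y=-2 heading=west
t=2 arc(left, 1) ⇒ x=-4 y=-3 heading=south
no other 2-command option fits: unique.

arc(right, 1), arc(left, 1)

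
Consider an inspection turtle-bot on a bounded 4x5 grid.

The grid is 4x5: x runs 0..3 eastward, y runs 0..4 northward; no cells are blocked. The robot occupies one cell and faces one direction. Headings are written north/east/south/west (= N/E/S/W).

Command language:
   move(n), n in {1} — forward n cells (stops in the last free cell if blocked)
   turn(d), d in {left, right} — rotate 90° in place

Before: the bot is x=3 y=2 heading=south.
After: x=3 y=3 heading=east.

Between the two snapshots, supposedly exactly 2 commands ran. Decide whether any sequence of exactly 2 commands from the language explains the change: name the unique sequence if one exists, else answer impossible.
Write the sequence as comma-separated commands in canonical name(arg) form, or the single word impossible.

impossible

all 9 sequences checked — none match.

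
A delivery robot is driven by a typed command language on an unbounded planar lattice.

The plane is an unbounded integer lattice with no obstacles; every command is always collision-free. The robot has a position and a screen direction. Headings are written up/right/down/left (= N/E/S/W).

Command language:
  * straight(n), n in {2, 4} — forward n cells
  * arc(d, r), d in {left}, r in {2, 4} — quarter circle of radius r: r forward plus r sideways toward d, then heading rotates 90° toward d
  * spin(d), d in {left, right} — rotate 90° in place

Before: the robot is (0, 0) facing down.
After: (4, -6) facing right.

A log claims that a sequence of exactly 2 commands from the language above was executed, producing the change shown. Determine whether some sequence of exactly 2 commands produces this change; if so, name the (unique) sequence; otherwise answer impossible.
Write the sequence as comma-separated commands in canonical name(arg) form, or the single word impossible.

key: running arc(left, 4) before straight(2) would end elsewhere — order is forced
start: (0, 0) facing down
step 1 (straight(2)): (0, -2) facing down
step 2 (arc(left, 4)): (4, -6) facing right
all 36 alternatives checked — unique.

straight(2), arc(left, 4)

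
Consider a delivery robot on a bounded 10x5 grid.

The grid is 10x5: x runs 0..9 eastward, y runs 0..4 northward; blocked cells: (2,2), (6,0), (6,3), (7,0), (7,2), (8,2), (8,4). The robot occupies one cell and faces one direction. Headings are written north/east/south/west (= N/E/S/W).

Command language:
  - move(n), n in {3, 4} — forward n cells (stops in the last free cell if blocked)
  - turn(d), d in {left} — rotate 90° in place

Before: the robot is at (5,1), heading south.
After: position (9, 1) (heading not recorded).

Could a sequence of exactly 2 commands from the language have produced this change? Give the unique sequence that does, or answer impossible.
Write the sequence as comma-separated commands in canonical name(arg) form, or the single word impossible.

turn(left), move(4)

key: order matters: swapping turn(left) and move(4) lands elsewhere
start: at (5,1), heading south
step 1 (turn(left)): at (5,1), heading east
step 2 (move(4)): at (9,1), heading east
no other 2-command option fits: unique.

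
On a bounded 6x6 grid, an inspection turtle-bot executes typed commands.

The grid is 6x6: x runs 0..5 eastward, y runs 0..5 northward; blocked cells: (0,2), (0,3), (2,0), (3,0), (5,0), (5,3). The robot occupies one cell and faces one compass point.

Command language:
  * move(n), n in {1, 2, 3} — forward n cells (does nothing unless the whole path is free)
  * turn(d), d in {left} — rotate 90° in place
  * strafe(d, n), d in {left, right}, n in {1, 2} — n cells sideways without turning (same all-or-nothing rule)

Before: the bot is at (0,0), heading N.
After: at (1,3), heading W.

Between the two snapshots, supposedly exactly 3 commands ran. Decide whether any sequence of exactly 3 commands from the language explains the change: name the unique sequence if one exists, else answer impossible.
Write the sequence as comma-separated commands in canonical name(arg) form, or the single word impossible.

strafe(right, 1), move(3), turn(left)

key: position moved to (1,3) AND the heading swung to W — translation plus rotation needed
from: at (0,0), heading N
1. strafe(right, 1) → at (1,0), heading N
2. move(3) → at (1,3), heading N
3. turn(left) → at (1,3), heading W
uniquely the one of 512 3-step routes that fits.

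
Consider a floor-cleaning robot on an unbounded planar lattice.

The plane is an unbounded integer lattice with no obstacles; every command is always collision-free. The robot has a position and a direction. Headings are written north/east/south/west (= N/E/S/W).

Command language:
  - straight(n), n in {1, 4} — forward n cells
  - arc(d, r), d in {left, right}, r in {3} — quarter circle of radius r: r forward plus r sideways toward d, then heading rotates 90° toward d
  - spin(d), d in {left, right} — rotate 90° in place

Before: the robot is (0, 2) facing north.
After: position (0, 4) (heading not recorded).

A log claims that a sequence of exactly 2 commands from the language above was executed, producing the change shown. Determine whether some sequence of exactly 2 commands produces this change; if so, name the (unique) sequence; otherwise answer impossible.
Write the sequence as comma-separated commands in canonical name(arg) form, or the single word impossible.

from: (0, 2) facing north
1. straight(1) → (0, 3) facing north
2. straight(1) → (0, 4) facing north
no other 2-command option fits: unique.

straight(1), straight(1)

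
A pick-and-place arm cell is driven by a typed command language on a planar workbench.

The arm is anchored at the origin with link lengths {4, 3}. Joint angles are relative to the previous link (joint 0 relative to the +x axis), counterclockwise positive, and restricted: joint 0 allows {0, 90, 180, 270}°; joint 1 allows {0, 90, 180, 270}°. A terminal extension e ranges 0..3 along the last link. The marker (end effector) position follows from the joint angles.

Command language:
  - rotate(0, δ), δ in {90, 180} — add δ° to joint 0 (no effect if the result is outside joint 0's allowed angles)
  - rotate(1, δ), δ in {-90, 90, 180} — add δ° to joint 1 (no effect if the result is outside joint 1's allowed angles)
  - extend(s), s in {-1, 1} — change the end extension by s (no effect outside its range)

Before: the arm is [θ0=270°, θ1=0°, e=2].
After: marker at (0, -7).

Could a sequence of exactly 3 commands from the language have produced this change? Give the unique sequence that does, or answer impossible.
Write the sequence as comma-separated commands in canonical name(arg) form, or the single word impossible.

extend(-1), extend(-1), extend(-1)

t0: [θ0=270°, θ1=0°, e=2]
[1] after extend(-1): [θ0=270°, θ1=0°, e=1]
[2] after extend(-1): [θ0=270°, θ1=0°, e=0]
[3] after extend(-1): [θ0=270°, θ1=0°, e=0]
no other 3-command option fits: unique.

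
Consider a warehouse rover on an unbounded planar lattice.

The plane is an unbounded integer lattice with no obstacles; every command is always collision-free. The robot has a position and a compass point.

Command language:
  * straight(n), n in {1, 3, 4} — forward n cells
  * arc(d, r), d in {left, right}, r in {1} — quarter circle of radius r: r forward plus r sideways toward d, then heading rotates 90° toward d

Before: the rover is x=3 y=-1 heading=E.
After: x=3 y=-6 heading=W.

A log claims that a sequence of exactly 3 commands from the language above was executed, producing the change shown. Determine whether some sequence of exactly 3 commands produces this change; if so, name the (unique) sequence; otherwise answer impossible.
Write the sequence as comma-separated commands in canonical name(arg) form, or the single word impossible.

key: position moved to (3,-6) AND the heading swung to W — translation plus rotation needed
t0: x=3 y=-1 heading=E
t=1 arc(right, 1) ⇒ x=4 y=-2 heading=S
t=2 straight(3) ⇒ x=4 y=-5 heading=S
t=3 arc(right, 1) ⇒ x=3 y=-6 heading=W
no other 3-command option fits: unique.

arc(right, 1), straight(3), arc(right, 1)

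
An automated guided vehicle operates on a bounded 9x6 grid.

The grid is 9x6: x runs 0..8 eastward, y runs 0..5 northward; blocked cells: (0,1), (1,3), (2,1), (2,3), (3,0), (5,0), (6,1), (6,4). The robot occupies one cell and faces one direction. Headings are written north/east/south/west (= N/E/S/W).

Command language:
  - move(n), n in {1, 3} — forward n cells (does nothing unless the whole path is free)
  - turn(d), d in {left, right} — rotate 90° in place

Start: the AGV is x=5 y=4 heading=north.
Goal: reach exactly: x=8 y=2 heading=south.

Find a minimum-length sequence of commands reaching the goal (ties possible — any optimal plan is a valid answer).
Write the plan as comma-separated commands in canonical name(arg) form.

move(1), turn(right), move(3), turn(right), move(3)

start: x=5 y=4 heading=north
t=1 move(1) ⇒ x=5 y=5 heading=north
t=2 turn(right) ⇒ x=5 y=5 heading=east
t=3 move(3) ⇒ x=8 y=5 heading=east
t=4 turn(right) ⇒ x=8 y=5 heading=south
t=5 move(3) ⇒ x=8 y=2 heading=south
minimal: 5 command(s), checked below 5.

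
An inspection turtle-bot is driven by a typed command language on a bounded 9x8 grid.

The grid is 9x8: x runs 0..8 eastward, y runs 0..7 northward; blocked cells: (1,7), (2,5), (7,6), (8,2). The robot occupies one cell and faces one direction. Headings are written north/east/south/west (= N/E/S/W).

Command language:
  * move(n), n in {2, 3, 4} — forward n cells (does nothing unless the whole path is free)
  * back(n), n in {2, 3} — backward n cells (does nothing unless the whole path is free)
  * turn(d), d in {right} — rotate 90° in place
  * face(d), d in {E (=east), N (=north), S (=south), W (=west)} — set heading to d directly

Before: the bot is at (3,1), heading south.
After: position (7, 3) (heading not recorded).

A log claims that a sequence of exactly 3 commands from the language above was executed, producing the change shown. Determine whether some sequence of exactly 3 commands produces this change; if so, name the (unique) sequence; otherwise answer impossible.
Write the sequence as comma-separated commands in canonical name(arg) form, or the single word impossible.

key: order matters: swapping back(2) and move(4) lands elsewhere
begin: at (3,1), heading south
1. back(2) → at (3,3), heading south
2. face(E) → at (3,3), heading east
3. move(4) → at (7,3), heading east
all 1000 alternatives checked — unique.

back(2), face(E), move(4)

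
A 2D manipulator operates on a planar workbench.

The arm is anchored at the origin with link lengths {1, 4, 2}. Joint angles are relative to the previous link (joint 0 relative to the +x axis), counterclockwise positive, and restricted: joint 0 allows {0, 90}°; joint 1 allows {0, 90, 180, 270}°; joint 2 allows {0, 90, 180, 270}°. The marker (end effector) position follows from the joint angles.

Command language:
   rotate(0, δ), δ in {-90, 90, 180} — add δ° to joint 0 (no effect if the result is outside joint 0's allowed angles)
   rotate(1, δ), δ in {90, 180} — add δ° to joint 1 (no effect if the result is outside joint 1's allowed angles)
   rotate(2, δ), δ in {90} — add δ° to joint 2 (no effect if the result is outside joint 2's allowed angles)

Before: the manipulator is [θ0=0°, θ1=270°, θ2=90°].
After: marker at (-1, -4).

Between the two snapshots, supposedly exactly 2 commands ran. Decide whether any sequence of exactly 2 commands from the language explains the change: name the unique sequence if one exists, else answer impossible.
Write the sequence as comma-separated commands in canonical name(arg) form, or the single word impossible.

initial: [θ0=0°, θ1=270°, θ2=90°]
t=1 rotate(2, 90) ⇒ [θ0=0°, θ1=270°, θ2=180°]
t=2 rotate(2, 90) ⇒ [θ0=0°, θ1=270°, θ2=270°]
no rival 2-sequence matches.

rotate(2, 90), rotate(2, 90)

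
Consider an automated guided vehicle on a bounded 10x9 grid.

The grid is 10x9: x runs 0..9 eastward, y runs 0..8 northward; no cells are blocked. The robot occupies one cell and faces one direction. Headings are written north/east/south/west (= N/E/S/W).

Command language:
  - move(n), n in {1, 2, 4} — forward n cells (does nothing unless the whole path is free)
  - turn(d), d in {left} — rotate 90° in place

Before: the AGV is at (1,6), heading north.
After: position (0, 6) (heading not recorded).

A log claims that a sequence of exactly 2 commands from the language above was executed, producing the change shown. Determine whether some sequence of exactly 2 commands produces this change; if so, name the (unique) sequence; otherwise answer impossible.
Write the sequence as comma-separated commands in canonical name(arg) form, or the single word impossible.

turn(left), move(1)

key: order matters: swapping turn(left) and move(1) lands elsewhere
initial: at (1,6), heading north
t=1 turn(left) ⇒ at (1,6), heading west
t=2 move(1) ⇒ at (0,6), heading west
uniquely the one of 16 2-step routes that fits.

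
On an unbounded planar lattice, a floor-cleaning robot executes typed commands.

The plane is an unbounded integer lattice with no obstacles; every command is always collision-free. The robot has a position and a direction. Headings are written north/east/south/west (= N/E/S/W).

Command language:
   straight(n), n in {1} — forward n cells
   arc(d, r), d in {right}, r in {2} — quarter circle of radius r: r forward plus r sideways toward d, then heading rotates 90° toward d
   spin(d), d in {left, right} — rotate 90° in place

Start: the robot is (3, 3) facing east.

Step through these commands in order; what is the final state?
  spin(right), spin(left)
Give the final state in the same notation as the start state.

begin: (3, 3) facing east
1. spin(right) → (3, 3) facing south
2. spin(left) → (3, 3) facing east

(3, 3) facing east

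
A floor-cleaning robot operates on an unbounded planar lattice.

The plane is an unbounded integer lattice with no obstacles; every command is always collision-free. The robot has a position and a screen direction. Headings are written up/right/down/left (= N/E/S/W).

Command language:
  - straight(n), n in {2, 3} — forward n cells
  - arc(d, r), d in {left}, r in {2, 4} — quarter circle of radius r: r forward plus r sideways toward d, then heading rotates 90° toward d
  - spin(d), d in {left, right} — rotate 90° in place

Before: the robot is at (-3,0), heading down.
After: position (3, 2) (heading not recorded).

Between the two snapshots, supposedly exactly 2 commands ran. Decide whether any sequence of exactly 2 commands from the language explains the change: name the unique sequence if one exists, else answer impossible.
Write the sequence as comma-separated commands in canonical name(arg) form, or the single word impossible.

key: order matters: swapping arc(left, 2) and arc(left, 4) lands elsewhere
initial: at (-3,0), heading down
step 1 (arc(left, 2)): at (-1,-2), heading right
step 2 (arc(left, 4)): at (3,2), heading up
uniquely the one of 36 2-step routes that fits.

arc(left, 2), arc(left, 4)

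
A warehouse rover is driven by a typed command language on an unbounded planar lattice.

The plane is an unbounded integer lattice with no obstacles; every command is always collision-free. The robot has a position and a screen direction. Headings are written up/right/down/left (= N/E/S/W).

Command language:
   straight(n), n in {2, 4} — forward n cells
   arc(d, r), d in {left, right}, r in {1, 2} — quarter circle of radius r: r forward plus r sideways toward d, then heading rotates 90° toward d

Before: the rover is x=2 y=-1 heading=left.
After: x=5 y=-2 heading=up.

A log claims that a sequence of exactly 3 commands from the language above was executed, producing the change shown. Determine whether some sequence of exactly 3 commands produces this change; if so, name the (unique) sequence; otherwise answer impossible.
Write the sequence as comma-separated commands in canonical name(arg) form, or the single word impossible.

arc(left, 1), arc(left, 2), arc(left, 2)

key: order matters: swapping arc(left, 1) and arc(left, 2) lands elsewhere
start: x=2 y=-1 heading=left
1. arc(left, 1) → x=1 y=-2 heading=down
2. arc(left, 2) → x=3 y=-4 heading=right
3. arc(left, 2) → x=5 y=-2 heading=up
no other 3-command option fits: unique.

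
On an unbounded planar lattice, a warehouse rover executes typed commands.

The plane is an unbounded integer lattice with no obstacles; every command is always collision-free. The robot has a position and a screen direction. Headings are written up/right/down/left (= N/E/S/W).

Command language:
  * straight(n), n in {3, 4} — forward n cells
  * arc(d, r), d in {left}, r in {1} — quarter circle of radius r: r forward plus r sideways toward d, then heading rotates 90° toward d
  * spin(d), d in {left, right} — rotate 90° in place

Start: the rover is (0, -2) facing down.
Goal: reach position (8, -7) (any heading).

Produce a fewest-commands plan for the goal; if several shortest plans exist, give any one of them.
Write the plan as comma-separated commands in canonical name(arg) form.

straight(4), arc(left, 1), straight(3), straight(4)

t0: (0, -2) facing down
[1] after straight(4): (0, -6) facing down
[2] after arc(left, 1): (1, -7) facing right
[3] after straight(3): (4, -7) facing right
[4] after straight(4): (8, -7) facing right
no 3-step plan works, so 4 is optimal.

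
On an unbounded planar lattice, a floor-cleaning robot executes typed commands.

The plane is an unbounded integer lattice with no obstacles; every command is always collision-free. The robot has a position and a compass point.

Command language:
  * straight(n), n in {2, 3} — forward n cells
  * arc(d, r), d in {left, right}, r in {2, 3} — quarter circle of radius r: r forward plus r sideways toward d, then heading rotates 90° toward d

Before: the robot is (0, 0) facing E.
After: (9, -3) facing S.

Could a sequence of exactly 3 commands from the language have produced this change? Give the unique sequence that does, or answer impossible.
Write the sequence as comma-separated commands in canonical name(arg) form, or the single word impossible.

key: position moved to (9,-3) AND the heading swung to S — translation plus rotation needed
initial: (0, 0) facing E
step 1 (straight(3)): (3, 0) facing E
step 2 (straight(3)): (6, 0) facing E
step 3 (arc(right, 3)): (9, -3) facing S
no other 3-command option fits: unique.

straight(3), straight(3), arc(right, 3)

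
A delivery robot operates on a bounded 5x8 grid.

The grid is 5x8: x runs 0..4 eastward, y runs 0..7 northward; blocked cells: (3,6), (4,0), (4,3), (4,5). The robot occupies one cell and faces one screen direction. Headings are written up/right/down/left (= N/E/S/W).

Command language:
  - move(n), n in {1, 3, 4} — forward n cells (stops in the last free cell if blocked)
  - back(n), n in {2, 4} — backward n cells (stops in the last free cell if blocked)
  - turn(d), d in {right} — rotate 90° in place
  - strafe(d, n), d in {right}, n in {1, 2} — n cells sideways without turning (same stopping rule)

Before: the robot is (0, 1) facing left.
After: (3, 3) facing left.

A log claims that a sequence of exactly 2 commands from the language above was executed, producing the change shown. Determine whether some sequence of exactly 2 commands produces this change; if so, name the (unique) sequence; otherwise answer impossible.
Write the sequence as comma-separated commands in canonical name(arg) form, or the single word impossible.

strafe(right, 2), back(4)

key: running back(4) before strafe(right, 2) would end elsewhere — order is forced
begin: (0, 1) facing left
t=1 strafe(right, 2) ⇒ (0, 3) facing left
t=2 back(4) ⇒ (3, 3) facing left
no other 2-command option fits: unique.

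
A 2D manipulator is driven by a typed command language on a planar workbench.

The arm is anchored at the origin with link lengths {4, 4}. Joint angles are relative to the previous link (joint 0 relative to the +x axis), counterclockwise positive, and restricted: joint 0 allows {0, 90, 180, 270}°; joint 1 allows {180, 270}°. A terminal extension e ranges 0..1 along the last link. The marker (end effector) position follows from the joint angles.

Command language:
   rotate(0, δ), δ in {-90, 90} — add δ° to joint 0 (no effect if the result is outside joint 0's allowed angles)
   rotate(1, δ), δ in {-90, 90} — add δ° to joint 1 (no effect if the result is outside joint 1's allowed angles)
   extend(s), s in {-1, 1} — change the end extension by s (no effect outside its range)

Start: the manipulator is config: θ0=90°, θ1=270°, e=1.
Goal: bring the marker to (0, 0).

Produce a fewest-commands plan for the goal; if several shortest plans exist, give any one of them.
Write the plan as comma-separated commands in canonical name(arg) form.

extend(-1), rotate(1, -90)

initial: config: θ0=90°, θ1=270°, e=1
t=1 extend(-1) ⇒ config: θ0=90°, θ1=270°, e=0
t=2 rotate(1, -90) ⇒ config: θ0=90°, θ1=180°, e=0
shorter routes all fall short; 2 is best.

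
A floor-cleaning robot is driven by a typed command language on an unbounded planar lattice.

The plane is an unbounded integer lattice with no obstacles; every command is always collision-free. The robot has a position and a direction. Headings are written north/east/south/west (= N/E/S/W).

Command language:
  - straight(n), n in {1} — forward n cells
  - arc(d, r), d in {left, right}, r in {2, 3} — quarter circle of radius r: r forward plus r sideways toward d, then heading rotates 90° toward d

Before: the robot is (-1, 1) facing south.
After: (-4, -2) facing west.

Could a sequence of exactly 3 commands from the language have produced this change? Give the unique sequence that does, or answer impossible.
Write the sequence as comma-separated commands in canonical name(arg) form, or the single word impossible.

straight(1), arc(right, 2), straight(1)

key: cell and facing (now W) both changed — the 3 commands mix motion and turning
from: (-1, 1) facing south
step 1 (straight(1)): (-1, 0) facing south
step 2 (arc(right, 2)): (-3, -2) facing west
step 3 (straight(1)): (-4, -2) facing west
no other 3-command option fits: unique.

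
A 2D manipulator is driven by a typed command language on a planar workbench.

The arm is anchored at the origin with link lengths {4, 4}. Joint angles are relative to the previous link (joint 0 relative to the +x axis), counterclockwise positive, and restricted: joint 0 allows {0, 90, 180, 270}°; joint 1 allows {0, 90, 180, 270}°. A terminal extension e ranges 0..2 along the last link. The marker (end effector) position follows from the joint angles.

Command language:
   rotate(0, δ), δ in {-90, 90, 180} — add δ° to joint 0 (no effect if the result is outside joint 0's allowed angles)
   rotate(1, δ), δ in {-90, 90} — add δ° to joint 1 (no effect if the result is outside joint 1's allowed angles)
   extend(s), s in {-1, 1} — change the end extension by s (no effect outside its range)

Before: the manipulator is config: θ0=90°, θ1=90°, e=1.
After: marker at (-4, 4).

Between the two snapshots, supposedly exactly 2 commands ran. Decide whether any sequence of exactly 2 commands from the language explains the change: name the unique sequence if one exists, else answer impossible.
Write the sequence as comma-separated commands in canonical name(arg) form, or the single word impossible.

extend(-1), extend(-1)

start: config: θ0=90°, θ1=90°, e=1
1. extend(-1) → config: θ0=90°, θ1=90°, e=0
2. extend(-1) → config: θ0=90°, θ1=90°, e=0
no rival 2-sequence matches.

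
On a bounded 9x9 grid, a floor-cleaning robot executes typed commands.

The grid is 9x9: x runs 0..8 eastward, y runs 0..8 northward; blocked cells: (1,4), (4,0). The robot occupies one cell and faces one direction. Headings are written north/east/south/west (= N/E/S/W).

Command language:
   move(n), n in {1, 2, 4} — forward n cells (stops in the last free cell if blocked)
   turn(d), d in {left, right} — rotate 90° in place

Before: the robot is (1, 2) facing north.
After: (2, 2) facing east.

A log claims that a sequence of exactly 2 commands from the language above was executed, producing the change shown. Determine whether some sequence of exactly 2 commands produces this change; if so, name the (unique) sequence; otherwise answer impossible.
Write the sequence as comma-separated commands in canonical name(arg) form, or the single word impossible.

turn(right), move(1)

key: order matters: swapping turn(right) and move(1) lands elsewhere
initial: (1, 2) facing north
[1] after turn(right): (1, 2) facing east
[2] after move(1): (2, 2) facing east
all 25 alternatives checked — unique.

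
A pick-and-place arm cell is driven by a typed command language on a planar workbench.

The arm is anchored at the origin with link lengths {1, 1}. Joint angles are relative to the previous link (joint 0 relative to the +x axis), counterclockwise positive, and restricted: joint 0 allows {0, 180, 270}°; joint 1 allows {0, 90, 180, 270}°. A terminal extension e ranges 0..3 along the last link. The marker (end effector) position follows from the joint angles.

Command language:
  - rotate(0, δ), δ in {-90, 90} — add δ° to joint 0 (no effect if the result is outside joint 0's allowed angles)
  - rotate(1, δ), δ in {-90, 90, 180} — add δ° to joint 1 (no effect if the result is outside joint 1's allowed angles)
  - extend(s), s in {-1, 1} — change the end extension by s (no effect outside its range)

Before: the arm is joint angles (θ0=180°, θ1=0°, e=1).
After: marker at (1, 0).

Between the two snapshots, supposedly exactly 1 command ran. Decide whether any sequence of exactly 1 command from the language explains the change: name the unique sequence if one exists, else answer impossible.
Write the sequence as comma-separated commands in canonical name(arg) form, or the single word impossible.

rotate(1, 180)

begin: joint angles (θ0=180°, θ1=0°, e=1)
step 1 (rotate(1, 180)): joint angles (θ0=180°, θ1=180°, e=1)
all 7 alternatives checked — unique.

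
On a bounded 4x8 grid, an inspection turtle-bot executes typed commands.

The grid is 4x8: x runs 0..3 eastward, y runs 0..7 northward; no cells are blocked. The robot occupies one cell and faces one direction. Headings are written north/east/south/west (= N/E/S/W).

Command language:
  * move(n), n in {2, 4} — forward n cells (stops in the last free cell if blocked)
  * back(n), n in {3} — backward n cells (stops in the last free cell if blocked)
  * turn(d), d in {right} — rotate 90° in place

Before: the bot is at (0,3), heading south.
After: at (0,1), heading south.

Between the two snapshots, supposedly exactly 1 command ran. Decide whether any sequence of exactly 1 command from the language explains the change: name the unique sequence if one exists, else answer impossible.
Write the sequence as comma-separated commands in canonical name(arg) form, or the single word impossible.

key: still facing S — the one step turns nothing
start: at (0,3), heading south
1. move(2) → at (0,1), heading south
uniquely the one of 4 1-step routes that fits.

move(2)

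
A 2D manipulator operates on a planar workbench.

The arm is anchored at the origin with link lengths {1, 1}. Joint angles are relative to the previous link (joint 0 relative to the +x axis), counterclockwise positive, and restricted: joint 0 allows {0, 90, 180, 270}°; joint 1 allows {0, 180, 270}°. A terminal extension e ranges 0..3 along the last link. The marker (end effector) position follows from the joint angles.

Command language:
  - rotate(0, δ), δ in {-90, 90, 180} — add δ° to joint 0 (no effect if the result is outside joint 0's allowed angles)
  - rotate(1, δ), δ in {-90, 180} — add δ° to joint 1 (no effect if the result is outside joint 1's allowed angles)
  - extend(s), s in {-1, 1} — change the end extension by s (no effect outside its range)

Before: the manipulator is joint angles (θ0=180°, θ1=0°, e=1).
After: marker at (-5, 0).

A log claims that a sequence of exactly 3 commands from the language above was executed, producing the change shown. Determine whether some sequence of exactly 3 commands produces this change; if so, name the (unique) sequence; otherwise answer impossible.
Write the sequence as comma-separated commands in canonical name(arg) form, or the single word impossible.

start: joint angles (θ0=180°, θ1=0°, e=1)
step 1 (extend(1)): joint angles (θ0=180°, θ1=0°, e=2)
step 2 (extend(1)): joint angles (θ0=180°, θ1=0°, e=3)
step 3 (extend(1)): joint angles (θ0=180°, θ1=0°, e=3)
all 343 alternatives checked — unique.

extend(1), extend(1), extend(1)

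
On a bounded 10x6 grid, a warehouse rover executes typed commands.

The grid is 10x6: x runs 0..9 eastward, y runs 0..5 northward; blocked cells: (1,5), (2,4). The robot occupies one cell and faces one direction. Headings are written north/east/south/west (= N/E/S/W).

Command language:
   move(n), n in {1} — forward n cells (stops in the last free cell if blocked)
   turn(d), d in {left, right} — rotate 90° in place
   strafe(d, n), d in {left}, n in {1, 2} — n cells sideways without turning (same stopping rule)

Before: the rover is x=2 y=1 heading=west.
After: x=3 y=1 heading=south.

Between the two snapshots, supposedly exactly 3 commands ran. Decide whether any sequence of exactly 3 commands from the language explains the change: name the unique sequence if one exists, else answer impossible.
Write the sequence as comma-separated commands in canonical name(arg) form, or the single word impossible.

key: cell and facing (now S) both changed — the 3 commands mix motion and turning
from: x=2 y=1 heading=west
t=1 move(1) ⇒ x=1 y=1 heading=west
t=2 turn(left) ⇒ x=1 y=1 heading=south
t=3 strafe(left, 2) ⇒ x=3 y=1 heading=south
all 125 alternatives checked — unique.

move(1), turn(left), strafe(left, 2)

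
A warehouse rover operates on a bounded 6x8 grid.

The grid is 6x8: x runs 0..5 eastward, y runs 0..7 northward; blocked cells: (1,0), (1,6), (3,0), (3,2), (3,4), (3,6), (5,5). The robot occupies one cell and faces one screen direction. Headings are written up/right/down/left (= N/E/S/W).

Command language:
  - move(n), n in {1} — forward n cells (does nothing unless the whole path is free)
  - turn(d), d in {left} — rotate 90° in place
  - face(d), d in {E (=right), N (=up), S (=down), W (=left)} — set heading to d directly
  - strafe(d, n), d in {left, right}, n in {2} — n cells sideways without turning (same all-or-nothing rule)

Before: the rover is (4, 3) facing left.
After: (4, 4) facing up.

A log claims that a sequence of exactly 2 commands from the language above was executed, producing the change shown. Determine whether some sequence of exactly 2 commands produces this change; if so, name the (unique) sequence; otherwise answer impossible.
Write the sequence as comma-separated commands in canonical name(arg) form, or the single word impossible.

face(N), move(1)

key: cell and facing (now N) both changed — the 2 commands mix motion and turning
initial: (4, 3) facing left
t=1 face(N) ⇒ (4, 3) facing up
t=2 move(1) ⇒ (4, 4) facing up
all 64 alternatives checked — unique.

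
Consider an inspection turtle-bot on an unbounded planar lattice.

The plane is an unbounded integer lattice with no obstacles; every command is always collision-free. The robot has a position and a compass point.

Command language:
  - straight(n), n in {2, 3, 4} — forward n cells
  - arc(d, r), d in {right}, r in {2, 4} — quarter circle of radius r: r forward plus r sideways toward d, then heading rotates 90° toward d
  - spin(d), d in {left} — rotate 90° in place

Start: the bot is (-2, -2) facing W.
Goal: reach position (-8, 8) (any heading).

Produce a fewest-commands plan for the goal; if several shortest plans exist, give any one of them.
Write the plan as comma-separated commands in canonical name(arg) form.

straight(4), arc(right, 4), straight(4), arc(right, 2)

initial: (-2, -2) facing W
[1] after straight(4): (-6, -2) facing W
[2] after arc(right, 4): (-10, 2) facing N
[3] after straight(4): (-10, 6) facing N
[4] after arc(right, 2): (-8, 8) facing E
shorter routes all fall short; 4 is best.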